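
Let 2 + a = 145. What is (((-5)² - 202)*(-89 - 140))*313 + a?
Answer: 12686972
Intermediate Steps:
a = 143 (a = -2 + 145 = 143)
(((-5)² - 202)*(-89 - 140))*313 + a = (((-5)² - 202)*(-89 - 140))*313 + 143 = ((25 - 202)*(-229))*313 + 143 = -177*(-229)*313 + 143 = 40533*313 + 143 = 12686829 + 143 = 12686972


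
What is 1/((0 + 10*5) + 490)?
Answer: 1/540 ≈ 0.0018519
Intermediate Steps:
1/((0 + 10*5) + 490) = 1/((0 + 50) + 490) = 1/(50 + 490) = 1/540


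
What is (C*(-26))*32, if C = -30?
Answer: 24960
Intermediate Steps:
(C*(-26))*32 = -30*(-26)*32 = 780*32 = 24960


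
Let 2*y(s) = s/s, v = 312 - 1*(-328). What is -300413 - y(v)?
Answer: -600827/2 ≈ -3.0041e+5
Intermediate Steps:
v = 640 (v = 312 + 328 = 640)
y(s) = ½ (y(s) = (s/s)/2 = (½)*1 = ½)
-300413 - y(v) = -300413 - 1*½ = -300413 - ½ = -600827/2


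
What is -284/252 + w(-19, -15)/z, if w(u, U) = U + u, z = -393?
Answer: -8587/8253 ≈ -1.0405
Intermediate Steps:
-284/252 + w(-19, -15)/z = -284/252 + (-15 - 19)/(-393) = -284*1/252 - 34*(-1/393) = -71/63 + 34/393 = -8587/8253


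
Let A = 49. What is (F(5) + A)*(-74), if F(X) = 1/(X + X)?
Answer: -18167/5 ≈ -3633.4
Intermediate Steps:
F(X) = 1/(2*X)
(F(5) + A)*(-74) = ((½)/5 + 49)*(-74) = ((½)*(⅕) + 49)*(-74) = (⅒ + 49)*(-74) = (491/10)*(-74) = -18167/5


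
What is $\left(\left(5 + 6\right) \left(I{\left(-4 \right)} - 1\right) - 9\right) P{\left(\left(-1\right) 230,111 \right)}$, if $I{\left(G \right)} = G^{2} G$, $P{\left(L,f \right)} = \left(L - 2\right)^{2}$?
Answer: $-38968576$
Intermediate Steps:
$P{\left(L,f \right)} = \left(-2 + L\right)^{2}$
$I{\left(G \right)} = G^{3}$
$\left(\left(5 + 6\right) \left(I{\left(-4 \right)} - 1\right) - 9\right) P{\left(\left(-1\right) 230,111 \right)} = \left(\left(5 + 6\right) \left(\left(-4\right)^{3} - 1\right) - 9\right) \left(-2 - 230\right)^{2} = \left(11 \left(-64 - 1\right) - 9\right) \left(-2 - 230\right)^{2} = \left(11 \left(-65\right) - 9\right) \left(-232\right)^{2} = \left(-715 - 9\right) 53824 = \left(-724\right) 53824 = -38968576$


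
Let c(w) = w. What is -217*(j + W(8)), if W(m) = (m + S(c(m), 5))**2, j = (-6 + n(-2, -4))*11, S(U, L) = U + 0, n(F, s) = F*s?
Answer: -60326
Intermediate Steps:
S(U, L) = U
j = 22 (j = (-6 - 2*(-4))*11 = (-6 + 8)*11 = 2*11 = 22)
W(m) = 4*m**2 (W(m) = (m + m)**2 = (2*m)**2 = 4*m**2)
-217*(j + W(8)) = -217*(22 + 4*8**2) = -217*(22 + 4*64) = -217*(22 + 256) = -217*278 = -60326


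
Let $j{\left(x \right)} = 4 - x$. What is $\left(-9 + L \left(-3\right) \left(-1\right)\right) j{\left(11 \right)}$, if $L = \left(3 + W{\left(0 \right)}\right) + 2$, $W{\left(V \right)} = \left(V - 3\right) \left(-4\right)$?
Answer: $-294$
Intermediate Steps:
$W{\left(V \right)} = 12 - 4 V$ ($W{\left(V \right)} = \left(-3 + V\right) \left(-4\right) = 12 - 4 V$)
$L = 17$ ($L = \left(3 + \left(12 - 0\right)\right) + 2 = \left(3 + \left(12 + 0\right)\right) + 2 = \left(3 + 12\right) + 2 = 15 + 2 = 17$)
$\left(-9 + L \left(-3\right) \left(-1\right)\right) j{\left(11 \right)} = \left(-9 + 17 \left(-3\right) \left(-1\right)\right) \left(4 - 11\right) = \left(-9 - -51\right) \left(4 - 11\right) = \left(-9 + 51\right) \left(-7\right) = 42 \left(-7\right) = -294$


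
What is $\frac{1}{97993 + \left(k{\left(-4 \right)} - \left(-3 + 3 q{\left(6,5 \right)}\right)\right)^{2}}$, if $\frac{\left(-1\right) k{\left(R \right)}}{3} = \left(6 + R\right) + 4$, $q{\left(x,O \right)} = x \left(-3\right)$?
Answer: $\frac{1}{99514} \approx 1.0049 \cdot 10^{-5}$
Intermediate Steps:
$q{\left(x,O \right)} = - 3 x$
$k{\left(R \right)} = -30 - 3 R$ ($k{\left(R \right)} = - 3 \left(\left(6 + R\right) + 4\right) = - 3 \left(10 + R\right) = -30 - 3 R$)
$\frac{1}{97993 + \left(k{\left(-4 \right)} - \left(-3 + 3 q{\left(6,5 \right)}\right)\right)^{2}} = \frac{1}{97993 + \left(\left(-30 - -12\right) - \left(-3 + 3 \left(\left(-3\right) 6\right)\right)\right)^{2}} = \frac{1}{97993 + \left(\left(-30 + 12\right) + \left(\left(-3\right) \left(-18\right) + 3\right)\right)^{2}} = \frac{1}{97993 + \left(-18 + \left(54 + 3\right)\right)^{2}} = \frac{1}{97993 + \left(-18 + 57\right)^{2}} = \frac{1}{97993 + 39^{2}} = \frac{1}{97993 + 1521} = \frac{1}{99514}$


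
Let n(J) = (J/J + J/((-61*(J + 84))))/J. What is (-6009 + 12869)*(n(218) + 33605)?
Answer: 231452221889560/1003999 ≈ 2.3053e+8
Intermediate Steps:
n(J) = (1 + J/(-5124 - 61*J))/J (n(J) = (1 + J/((-61*(84 + J))))/J = (1 + J/(-5124 - 61*J))/J)
(-6009 + 12869)*(n(218) + 33605) = (-6009 + 12869)*((12/61)*(427 + 5*218)/(218*(84 + 218)) + 33605) = 6860*((12/61)*(1/218)*(427 + 1090)/302 + 33605) = 6860*((12/61)*(1/218)*(1/302)*1517 + 33605) = 6860*(4551/1003999 + 33605) = 6860*(33739390946/1003999) = 231452221889560/1003999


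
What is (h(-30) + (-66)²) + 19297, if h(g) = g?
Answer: 23623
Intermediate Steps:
(h(-30) + (-66)²) + 19297 = (-30 + (-66)²) + 19297 = (-30 + 4356) + 19297 = 4326 + 19297 = 23623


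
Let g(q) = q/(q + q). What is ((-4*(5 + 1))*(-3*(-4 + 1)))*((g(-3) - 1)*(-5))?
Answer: -540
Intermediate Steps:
g(q) = ½ (g(q) = q/((2*q)) = (1/(2*q))*q = ½)
((-4*(5 + 1))*(-3*(-4 + 1)))*((g(-3) - 1)*(-5)) = ((-4*(5 + 1))*(-3*(-4 + 1)))*((½ - 1)*(-5)) = ((-4*6)*(-3*(-3)))*(-½*(-5)) = -24*9*(5/2) = -216*5/2 = -540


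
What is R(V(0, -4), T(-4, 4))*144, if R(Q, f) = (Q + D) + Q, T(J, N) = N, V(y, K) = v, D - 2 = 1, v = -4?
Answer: -720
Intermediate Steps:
D = 3 (D = 2 + 1 = 3)
V(y, K) = -4
R(Q, f) = 3 + 2*Q (R(Q, f) = (Q + 3) + Q = (3 + Q) + Q = 3 + 2*Q)
R(V(0, -4), T(-4, 4))*144 = (3 + 2*(-4))*144 = (3 - 8)*144 = -5*144 = -720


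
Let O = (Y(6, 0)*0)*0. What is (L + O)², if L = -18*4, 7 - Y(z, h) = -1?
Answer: 5184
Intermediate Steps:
Y(z, h) = 8 (Y(z, h) = 7 - 1*(-1) = 7 + 1 = 8)
L = -72
O = 0 (O = (8*0)*0 = 0*0 = 0)
(L + O)² = (-72 + 0)² = (-72)² = 5184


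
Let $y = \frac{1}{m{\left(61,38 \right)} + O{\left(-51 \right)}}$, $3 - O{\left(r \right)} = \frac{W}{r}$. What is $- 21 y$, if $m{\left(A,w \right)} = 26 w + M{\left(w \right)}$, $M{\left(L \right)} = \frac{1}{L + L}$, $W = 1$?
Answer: $- \frac{11628}{548749} \approx -0.02119$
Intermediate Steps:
$M{\left(L \right)} = \frac{1}{2 L}$
$m{\left(A,w \right)} = \frac{1}{2 w} + 26 w$ ($m{\left(A,w \right)} = 26 w + \frac{1}{2 w} = \frac{1}{2 w} + 26 w$)
$O{\left(r \right)} = 3 - \frac{1}{r}$ ($O{\left(r \right)} = 3 - 1 \frac{1}{r} = 3 - \frac{1}{r}$)
$y = \frac{3876}{3841243}$ ($y = \frac{1}{\left(\frac{1}{2 \cdot 38} + 26 \cdot 38\right) + \left(3 - \frac{1}{-51}\right)} = \frac{1}{\left(\frac{1}{2} \cdot \frac{1}{38} + 988\right) + \left(3 - - \frac{1}{51}\right)} = \frac{1}{\left(\frac{1}{76} + 988\right) + \left(3 + \frac{1}{51}\right)} = \frac{1}{\frac{75089}{76} + \frac{154}{51}} = \frac{1}{\frac{3841243}{3876}} = \frac{3876}{3841243} \approx 0.001009$)
$- 21 y = \left(-21\right) \frac{3876}{3841243} = - \frac{11628}{548749}$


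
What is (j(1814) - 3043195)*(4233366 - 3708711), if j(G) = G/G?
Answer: -1596626948070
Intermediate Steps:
j(G) = 1
(j(1814) - 3043195)*(4233366 - 3708711) = (1 - 3043195)*(4233366 - 3708711) = -3043194*524655 = -1596626948070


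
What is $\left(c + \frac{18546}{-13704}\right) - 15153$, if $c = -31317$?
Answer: $- \frac{106140571}{2284} \approx -46471.0$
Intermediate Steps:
$\left(c + \frac{18546}{-13704}\right) - 15153 = \left(-31317 + \frac{18546}{-13704}\right) - 15153 = \left(-31317 + 18546 \left(- \frac{1}{13704}\right)\right) - 15153 = \left(-31317 - \frac{3091}{2284}\right) - 15153 = - \frac{71531119}{2284} - 15153 = - \frac{106140571}{2284}$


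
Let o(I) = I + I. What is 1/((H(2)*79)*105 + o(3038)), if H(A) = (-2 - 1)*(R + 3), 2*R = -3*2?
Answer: 1/6076 ≈ 0.00016458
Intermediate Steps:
o(I) = 2*I
R = -3 (R = (-3*2)/2 = (½)*(-6) = -3)
H(A) = 0 (H(A) = (-2 - 1)*(-3 + 3) = -3*0 = 0)
1/((H(2)*79)*105 + o(3038)) = 1/((0*79)*105 + 2*3038) = 1/(0*105 + 6076) = 1/(0 + 6076) = 1/6076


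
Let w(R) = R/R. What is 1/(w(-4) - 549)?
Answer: -1/548 ≈ -0.0018248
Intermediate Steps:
w(R) = 1
1/(w(-4) - 549) = 1/(1 - 549) = 1/(-548) = -1/548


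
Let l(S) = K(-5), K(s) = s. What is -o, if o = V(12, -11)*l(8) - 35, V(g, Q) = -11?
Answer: -20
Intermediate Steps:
l(S) = -5
o = 20 (o = -11*(-5) - 35 = 55 - 35 = 20)
-o = -1*20 = -20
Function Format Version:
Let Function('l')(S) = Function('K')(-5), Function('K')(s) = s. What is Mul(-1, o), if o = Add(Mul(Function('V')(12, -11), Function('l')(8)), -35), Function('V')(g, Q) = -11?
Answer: -20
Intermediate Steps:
Function('l')(S) = -5
o = 20 (o = Add(Mul(-11, -5), -35) = Add(55, -35) = 20)
Mul(-1, o) = Mul(-1, 20) = -20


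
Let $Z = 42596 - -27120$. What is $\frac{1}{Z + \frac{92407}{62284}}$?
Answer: $\frac{62284}{4342283751} \approx 1.4344 \cdot 10^{-5}$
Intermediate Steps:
$Z = 69716$ ($Z = 42596 + 27120 = 69716$)
$\frac{1}{Z + \frac{92407}{62284}} = \frac{1}{69716 + \frac{92407}{62284}} = \frac{1}{\frac{4342283751}{62284}} = \frac{62284}{4342283751}$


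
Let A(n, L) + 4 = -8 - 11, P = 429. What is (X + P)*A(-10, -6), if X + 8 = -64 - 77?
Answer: -6440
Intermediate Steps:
X = -149 (X = -8 + (-64 - 77) = -8 - 141 = -149)
A(n, L) = -23 (A(n, L) = -4 + (-8 - 11) = -4 - 19 = -23)
(X + P)*A(-10, -6) = (-149 + 429)*(-23) = 280*(-23) = -6440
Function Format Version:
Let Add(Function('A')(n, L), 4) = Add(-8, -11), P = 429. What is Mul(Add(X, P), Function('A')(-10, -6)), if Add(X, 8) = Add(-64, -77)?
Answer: -6440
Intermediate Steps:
X = -149 (X = Add(-8, Add(-64, -77)) = Add(-8, -141) = -149)
Function('A')(n, L) = -23 (Function('A')(n, L) = Add(-4, Add(-8, -11)) = Add(-4, -19) = -23)
Mul(Add(X, P), Function('A')(-10, -6)) = Mul(Add(-149, 429), -23) = Mul(280, -23) = -6440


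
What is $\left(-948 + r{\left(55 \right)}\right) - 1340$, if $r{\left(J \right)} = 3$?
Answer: $-2285$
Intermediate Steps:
$\left(-948 + r{\left(55 \right)}\right) - 1340 = \left(-948 + 3\right) - 1340 = -945 - 1340 = -2285$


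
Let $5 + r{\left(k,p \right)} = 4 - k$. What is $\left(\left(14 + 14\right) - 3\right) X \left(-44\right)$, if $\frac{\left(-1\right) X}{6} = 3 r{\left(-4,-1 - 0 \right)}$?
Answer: $59400$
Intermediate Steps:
$r{\left(k,p \right)} = -1 - k$ ($r{\left(k,p \right)} = -5 - \left(-4 + k\right) = -1 - k$)
$X = -54$ ($X = - 6 \cdot 3 \left(-1 - -4\right) = - 6 \cdot 3 \left(-1 + 4\right) = - 6 \cdot 3 \cdot 3 = \left(-6\right) 9 = -54$)
$\left(\left(14 + 14\right) - 3\right) X \left(-44\right) = \left(\left(14 + 14\right) - 3\right) \left(-54\right) \left(-44\right) = \left(28 - 3\right) \left(-54\right) \left(-44\right) = 25 \left(-54\right) \left(-44\right) = \left(-1350\right) \left(-44\right) = 59400$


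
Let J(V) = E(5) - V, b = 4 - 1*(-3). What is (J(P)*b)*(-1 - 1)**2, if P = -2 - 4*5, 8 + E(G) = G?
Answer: 532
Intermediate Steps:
E(G) = -8 + G
b = 7 (b = 4 + 3 = 7)
P = -22 (P = -2 - 20 = -22)
J(V) = -3 - V (J(V) = (-8 + 5) - V = -3 - V)
(J(P)*b)*(-1 - 1)**2 = ((-3 - 1*(-22))*7)*(-1 - 1)**2 = ((-3 + 22)*7)*(-2)**2 = (19*7)*4 = 133*4 = 532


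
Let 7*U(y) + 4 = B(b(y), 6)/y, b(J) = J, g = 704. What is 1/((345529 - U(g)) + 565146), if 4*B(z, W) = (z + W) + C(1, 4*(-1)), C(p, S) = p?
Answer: 19712/17951236153 ≈ 1.0981e-6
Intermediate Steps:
B(z, W) = 1/4 + W/4 + z/4 (B(z, W) = ((z + W) + 1)/4 = ((W + z) + 1)/4 = (1 + W + z)/4 = 1/4 + W/4 + z/4)
U(y) = -4/7 + (7/4 + y/4)/(7*y) (U(y) = -4/7 + ((1/4 + (1/4)*6 + y/4)/y)/7 = -4/7 + ((1/4 + 3/2 + y/4)/y)/7 = -4/7 + ((7/4 + y/4)/y)/7 = -4/7 + (7/4 + y/4)/(7*y))
1/((345529 - U(g)) + 565146) = 1/((345529 - (7 - 15*704)/(28*704)) + 565146) = 1/((345529 - (7 - 10560)/(28*704)) + 565146) = 1/((345529 - (-10553)/(28*704)) + 565146) = 1/((345529 - 1*(-10553/19712)) + 565146) = 1/((345529 + 10553/19712) + 565146) = 1/(6811078201/19712 + 565146) = 1/(17951236153/19712) = 19712/17951236153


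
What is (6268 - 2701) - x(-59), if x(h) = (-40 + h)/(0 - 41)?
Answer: 146148/41 ≈ 3564.6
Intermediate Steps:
x(h) = 40/41 - h/41 (x(h) = (-40 + h)/(-41) = (-40 + h)*(-1/41) = 40/41 - h/41)
(6268 - 2701) - x(-59) = (6268 - 2701) - (40/41 - 1/41*(-59)) = 3567 - (40/41 + 59/41) = 3567 - 1*99/41 = 3567 - 99/41 = 146148/41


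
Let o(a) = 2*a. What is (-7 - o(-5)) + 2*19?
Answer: 41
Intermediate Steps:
(-7 - o(-5)) + 2*19 = (-7 - 2*(-5)) + 2*19 = (-7 - 1*(-10)) + 38 = (-7 + 10) + 38 = 3 + 38 = 41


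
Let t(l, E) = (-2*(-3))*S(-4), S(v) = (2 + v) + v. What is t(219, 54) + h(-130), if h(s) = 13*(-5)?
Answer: -101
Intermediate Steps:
h(s) = -65
S(v) = 2 + 2*v
t(l, E) = -36 (t(l, E) = (-2*(-3))*(2 + 2*(-4)) = 6*(2 - 8) = 6*(-6) = -36)
t(219, 54) + h(-130) = -36 - 65 = -101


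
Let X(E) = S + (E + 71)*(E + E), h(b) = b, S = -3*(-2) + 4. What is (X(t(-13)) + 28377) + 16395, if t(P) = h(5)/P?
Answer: 7558978/169 ≈ 44728.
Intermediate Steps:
S = 10 (S = 6 + 4 = 10)
t(P) = 5/P
X(E) = 10 + 2*E*(71 + E) (X(E) = 10 + (E + 71)*(E + E) = 10 + (71 + E)*(2*E) = 10 + 2*E*(71 + E))
(X(t(-13)) + 28377) + 16395 = ((10 + 2*(5/(-13))² + 142*(5/(-13))) + 28377) + 16395 = ((10 + 2*(5*(-1/13))² + 142*(5*(-1/13))) + 28377) + 16395 = ((10 + 2*(-5/13)² + 142*(-5/13)) + 28377) + 16395 = ((10 + 2*(25/169) - 710/13) + 28377) + 16395 = ((10 + 50/169 - 710/13) + 28377) + 16395 = (-7490/169 + 28377) + 16395 = 4788223/169 + 16395 = 7558978/169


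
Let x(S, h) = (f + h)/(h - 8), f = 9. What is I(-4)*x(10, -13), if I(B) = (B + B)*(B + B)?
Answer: 256/21 ≈ 12.190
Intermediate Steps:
I(B) = 4*B² (I(B) = (2*B)*(2*B) = 4*B²)
x(S, h) = (9 + h)/(-8 + h) (x(S, h) = (9 + h)/(h - 8) = (9 + h)/(-8 + h))
I(-4)*x(10, -13) = (4*(-4)²)*((9 - 13)/(-8 - 13)) = (4*16)*(-4/(-21)) = 64*(-1/21*(-4)) = 64*(4/21) = 256/21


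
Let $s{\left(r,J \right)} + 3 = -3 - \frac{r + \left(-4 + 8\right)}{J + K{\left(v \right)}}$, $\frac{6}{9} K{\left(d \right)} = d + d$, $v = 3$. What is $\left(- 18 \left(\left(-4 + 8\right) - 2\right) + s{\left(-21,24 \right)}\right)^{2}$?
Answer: $\frac{1874161}{1089} \approx 1721.0$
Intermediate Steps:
$K{\left(d \right)} = 3 d$ ($K{\left(d \right)} = \frac{3 \left(d + d\right)}{2} = \frac{3 \cdot 2 d}{2} = 3 d$)
$s{\left(r,J \right)} = -6 - \frac{4 + r}{9 + J}$ ($s{\left(r,J \right)} = -3 - \left(3 + \frac{r + \left(-4 + 8\right)}{J + 3 \cdot 3}\right) = -3 - \left(3 + \frac{r + 4}{J + 9}\right) = -3 - \left(3 + \frac{4 + r}{9 + J}\right) = -6 - \frac{4 + r}{9 + J}$)
$\left(- 18 \left(\left(-4 + 8\right) - 2\right) + s{\left(-21,24 \right)}\right)^{2} = \left(- 18 \left(\left(-4 + 8\right) - 2\right) + \frac{-58 - -21 - 144}{9 + 24}\right)^{2} = \left(- 18 \left(4 - 2\right) + \frac{-58 + 21 - 144}{33}\right)^{2} = \left(\left(-18\right) 2 + \frac{1}{33} \left(-181\right)\right)^{2} = \left(-36 - \frac{181}{33}\right)^{2} = \left(- \frac{1369}{33}\right)^{2} = \frac{1874161}{1089}$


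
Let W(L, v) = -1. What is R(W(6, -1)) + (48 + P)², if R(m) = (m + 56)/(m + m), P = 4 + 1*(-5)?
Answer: 4363/2 ≈ 2181.5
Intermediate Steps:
P = -1 (P = 4 - 5 = -1)
R(m) = (56 + m)/(2*m) (R(m) = (56 + m)/((2*m)) = (56 + m)*(1/(2*m)) = (56 + m)/(2*m))
R(W(6, -1)) + (48 + P)² = (½)*(56 - 1)/(-1) + (48 - 1)² = (½)*(-1)*55 + 47² = -55/2 + 2209 = 4363/2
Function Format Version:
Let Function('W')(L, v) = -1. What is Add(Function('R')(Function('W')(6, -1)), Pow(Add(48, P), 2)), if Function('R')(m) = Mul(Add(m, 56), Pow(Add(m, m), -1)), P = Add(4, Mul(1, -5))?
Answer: Rational(4363, 2) ≈ 2181.5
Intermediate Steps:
P = -1 (P = Add(4, -5) = -1)
Function('R')(m) = Mul(Rational(1, 2), Pow(m, -1), Add(56, m)) (Function('R')(m) = Mul(Add(56, m), Pow(Mul(2, m), -1)) = Mul(Add(56, m), Mul(Rational(1, 2), Pow(m, -1))) = Mul(Rational(1, 2), Pow(m, -1), Add(56, m)))
Add(Function('R')(Function('W')(6, -1)), Pow(Add(48, P), 2)) = Add(Mul(Rational(1, 2), Pow(-1, -1), Add(56, -1)), Pow(Add(48, -1), 2)) = Add(Mul(Rational(1, 2), -1, 55), Pow(47, 2)) = Add(Rational(-55, 2), 2209) = Rational(4363, 2)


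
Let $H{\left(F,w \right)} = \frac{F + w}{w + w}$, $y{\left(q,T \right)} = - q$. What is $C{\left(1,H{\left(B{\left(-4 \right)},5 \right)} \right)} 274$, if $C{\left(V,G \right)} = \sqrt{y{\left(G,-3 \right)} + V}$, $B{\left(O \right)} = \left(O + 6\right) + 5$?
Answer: $\frac{274 i \sqrt{5}}{5} \approx 122.54 i$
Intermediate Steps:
$B{\left(O \right)} = 11 + O$ ($B{\left(O \right)} = \left(6 + O\right) + 5 = 11 + O$)
$H{\left(F,w \right)} = \frac{F + w}{2 w}$
$C{\left(V,G \right)} = \sqrt{V - G}$ ($C{\left(V,G \right)} = \sqrt{- G + V} = \sqrt{V - G}$)
$C{\left(1,H{\left(B{\left(-4 \right)},5 \right)} \right)} 274 = \sqrt{1 - \frac{\left(11 - 4\right) + 5}{2 \cdot 5}} \cdot 274 = \sqrt{1 - \frac{1}{2} \cdot \frac{1}{5} \left(7 + 5\right)} 274 = \sqrt{1 - \frac{1}{2} \cdot \frac{1}{5} \cdot 12} \cdot 274 = \sqrt{1 - \frac{6}{5}} \cdot 274 = \sqrt{- \frac{1}{5}} \cdot 274 = \frac{i \sqrt{5}}{5} \cdot 274 = \frac{274 i \sqrt{5}}{5}$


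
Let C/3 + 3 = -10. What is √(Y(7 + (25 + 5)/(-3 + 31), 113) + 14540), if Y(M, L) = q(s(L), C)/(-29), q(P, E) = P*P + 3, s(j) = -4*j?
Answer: √6303237/29 ≈ 86.573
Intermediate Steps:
C = -39 (C = -9 + 3*(-10) = -9 - 30 = -39)
q(P, E) = 3 + P² (q(P, E) = P² + 3 = 3 + P²)
Y(M, L) = -3/29 - 16*L²/29 (Y(M, L) = (3 + (-4*L)²)/(-29) = (3 + 16*L²)*(-1/29) = -3/29 - 16*L²/29)
√(Y(7 + (25 + 5)/(-3 + 31), 113) + 14540) = √((-3/29 - 16/29*113²) + 14540) = √((-3/29 - 16/29*12769) + 14540) = √((-3/29 - 204304/29) + 14540) = √(-204307/29 + 14540) = √(217353/29) = √6303237/29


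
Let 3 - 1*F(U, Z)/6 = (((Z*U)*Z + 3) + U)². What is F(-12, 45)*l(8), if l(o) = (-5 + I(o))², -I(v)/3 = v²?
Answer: -137599826962212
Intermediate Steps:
I(v) = -3*v²
l(o) = (-5 - 3*o²)²
F(U, Z) = 18 - 6*(3 + U + U*Z²)² (F(U, Z) = 18 - 6*(((Z*U)*Z + 3) + U)² = 18 - 6*(((U*Z)*Z + 3) + U)² = 18 - 6*((U*Z² + 3) + U)² = 18 - 6*((3 + U*Z²) + U)² = 18 - 6*(3 + U + U*Z²)²)
F(-12, 45)*l(8) = (18 - 6*(3 - 12 - 12*45²)²)*(5 + 3*8²)² = (18 - 6*(3 - 12 - 12*2025)²)*(5 + 3*64)² = (18 - 6*(3 - 12 - 24300)²)*(5 + 192)² = (18 - 6*(-24309)²)*197² = (18 - 6*590927481)*38809 = (18 - 3545564886)*38809 = -3545564868*38809 = -137599826962212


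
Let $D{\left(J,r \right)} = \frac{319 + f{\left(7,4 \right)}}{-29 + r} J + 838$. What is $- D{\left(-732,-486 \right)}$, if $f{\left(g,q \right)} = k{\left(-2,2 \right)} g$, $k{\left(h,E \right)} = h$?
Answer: $- \frac{130966}{103} \approx -1271.5$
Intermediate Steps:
$f{\left(g,q \right)} = - 2 g$
$D{\left(J,r \right)} = 838 + \frac{305 J}{-29 + r}$ ($D{\left(J,r \right)} = \frac{319 - 14}{-29 + r} J + 838 = \frac{305}{-29 + r} J + 838 = \frac{305 J}{-29 + r} + 838 = 838 + \frac{305 J}{-29 + r}$)
$- D{\left(-732,-486 \right)} = - \frac{-24302 + 305 \left(-732\right) + 838 \left(-486\right)}{-29 - 486} = - \frac{-24302 - 223260 - 407268}{-515} = - \frac{\left(-1\right) \left(-654830\right)}{515} = \left(-1\right) \frac{130966}{103} = - \frac{130966}{103}$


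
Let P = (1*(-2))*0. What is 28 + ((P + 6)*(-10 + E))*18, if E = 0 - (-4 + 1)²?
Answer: -2024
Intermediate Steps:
E = -9 (E = 0 - 1*(-3)² = 0 - 1*9 = 0 - 9 = -9)
P = 0 (P = -2*0 = 0)
28 + ((P + 6)*(-10 + E))*18 = 28 + ((0 + 6)*(-10 - 9))*18 = 28 + (6*(-19))*18 = 28 - 114*18 = 28 - 2052 = -2024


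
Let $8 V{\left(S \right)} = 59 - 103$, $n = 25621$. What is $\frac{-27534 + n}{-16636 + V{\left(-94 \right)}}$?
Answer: $\frac{3826}{33283} \approx 0.11495$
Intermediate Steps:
$V{\left(S \right)} = - \frac{11}{2}$ ($V{\left(S \right)} = \frac{59 - 103}{8} = \frac{1}{8} \left(-44\right) = - \frac{11}{2}$)
$\frac{-27534 + n}{-16636 + V{\left(-94 \right)}} = \frac{-27534 + 25621}{-16636 - \frac{11}{2}} = - \frac{1913}{- \frac{33283}{2}} = \left(-1913\right) \left(- \frac{2}{33283}\right) = \frac{3826}{33283}$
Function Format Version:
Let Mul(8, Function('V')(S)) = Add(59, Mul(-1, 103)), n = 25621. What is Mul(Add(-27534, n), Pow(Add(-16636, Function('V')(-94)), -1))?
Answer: Rational(3826, 33283) ≈ 0.11495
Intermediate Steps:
Function('V')(S) = Rational(-11, 2) (Function('V')(S) = Mul(Rational(1, 8), Add(59, Mul(-1, 103))) = Mul(Rational(1, 8), Add(59, -103)) = Mul(Rational(1, 8), -44) = Rational(-11, 2))
Mul(Add(-27534, n), Pow(Add(-16636, Function('V')(-94)), -1)) = Mul(Add(-27534, 25621), Pow(Add(-16636, Rational(-11, 2)), -1)) = Mul(-1913, Pow(Rational(-33283, 2), -1)) = Mul(-1913, Rational(-2, 33283)) = Rational(3826, 33283)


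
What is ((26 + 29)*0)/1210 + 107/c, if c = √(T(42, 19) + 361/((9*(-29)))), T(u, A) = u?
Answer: 321*√307429/10601 ≈ 16.789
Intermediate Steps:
c = √307429/87 (c = √(42 + 361/((9*(-29)))) = √(42 + 361/(-261)) = √(42 + 361*(-1/261)) = √(42 - 361/261) = √(10601/261) = √307429/87 ≈ 6.3731)
((26 + 29)*0)/1210 + 107/c = ((26 + 29)*0)/1210 + 107/((√307429/87)) = (55*0)*(1/1210) + 107*(3*√307429/10601) = 0*(1/1210) + 321*√307429/10601 = 0 + 321*√307429/10601 = 321*√307429/10601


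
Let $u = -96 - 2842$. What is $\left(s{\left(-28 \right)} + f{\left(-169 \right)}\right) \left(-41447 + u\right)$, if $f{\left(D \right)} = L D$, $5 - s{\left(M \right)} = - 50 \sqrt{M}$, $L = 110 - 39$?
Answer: $532353690 - 4438500 i \sqrt{7} \approx 5.3235 \cdot 10^{8} - 1.1743 \cdot 10^{7} i$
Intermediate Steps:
$L = 71$
$u = -2938$ ($u = -96 - 2842 = -2938$)
$s{\left(M \right)} = 5 + 50 \sqrt{M}$ ($s{\left(M \right)} = 5 - - 50 \sqrt{M} = 5 + 50 \sqrt{M}$)
$f{\left(D \right)} = 71 D$
$\left(s{\left(-28 \right)} + f{\left(-169 \right)}\right) \left(-41447 + u\right) = \left(\left(5 + 50 \sqrt{-28}\right) + 71 \left(-169\right)\right) \left(-41447 - 2938\right) = \left(\left(5 + 50 \cdot 2 i \sqrt{7}\right) - 11999\right) \left(-44385\right) = \left(\left(5 + 100 i \sqrt{7}\right) - 11999\right) \left(-44385\right) = \left(-11994 + 100 i \sqrt{7}\right) \left(-44385\right) = 532353690 - 4438500 i \sqrt{7}$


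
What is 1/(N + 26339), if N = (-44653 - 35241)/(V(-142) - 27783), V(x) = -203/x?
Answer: 3944983/103918252185 ≈ 3.7962e-5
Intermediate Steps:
N = 11344948/3944983 (N = (-44653 - 35241)/(-203/(-142) - 27783) = -79894/(-203*(-1/142) - 27783) = -79894/(203/142 - 27783) = -79894/(-3944983/142) = -79894*(-142/3944983) = 11344948/3944983 ≈ 2.8758)
1/(N + 26339) = 1/(11344948/3944983 + 26339) = 1/(103918252185/3944983) = 3944983/103918252185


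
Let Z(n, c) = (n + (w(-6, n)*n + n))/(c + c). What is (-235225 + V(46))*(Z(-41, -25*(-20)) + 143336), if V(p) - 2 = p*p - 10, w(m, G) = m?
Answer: -8353524135797/250 ≈ -3.3414e+10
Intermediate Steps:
V(p) = -8 + p**2 (V(p) = 2 + (p*p - 10) = 2 + (p**2 - 10) = 2 + (-10 + p**2) = -8 + p**2)
Z(n, c) = -2*n/c (Z(n, c) = (n + (-6*n + n))/(c + c) = (n - 5*n)/((2*c)) = (-4*n)*(1/(2*c)) = -2*n/c)
(-235225 + V(46))*(Z(-41, -25*(-20)) + 143336) = (-235225 + (-8 + 46**2))*(-2*(-41)/(-25*(-20)) + 143336) = (-235225 + (-8 + 2116))*(-2*(-41)/500 + 143336) = (-235225 + 2108)*(-2*(-41)*1/500 + 143336) = -233117*(41/250 + 143336) = -233117*35834041/250 = -8353524135797/250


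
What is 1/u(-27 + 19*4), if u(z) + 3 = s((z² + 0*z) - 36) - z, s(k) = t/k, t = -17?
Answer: -2365/122997 ≈ -0.019228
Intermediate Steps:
s(k) = -17/k
u(z) = -3 - z - 17/(-36 + z²) (u(z) = -3 + (-17/((z² + 0*z) - 36) - z) = -3 + (-17/((z² + 0) - 36) - z) = -3 + (-17/(z² - 36) - z) = -3 + (-17/(-36 + z²) - z) = -3 + (-z - 17/(-36 + z²)) = -3 - z - 17/(-36 + z²))
1/u(-27 + 19*4) = 1/((-17 + (-36 + (-27 + 19*4)²)*(-3 - (-27 + 19*4)))/(-36 + (-27 + 19*4)²)) = 1/((-17 + (-36 + (-27 + 76)²)*(-3 - (-27 + 76)))/(-36 + (-27 + 76)²)) = 1/((-17 + (-36 + 49²)*(-3 - 1*49))/(-36 + 49²)) = 1/((-17 + (-36 + 2401)*(-3 - 49))/(-36 + 2401)) = 1/((-17 + 2365*(-52))/2365) = 1/((-17 - 122980)/2365) = 1/((1/2365)*(-122997)) = 1/(-122997/2365) = -2365/122997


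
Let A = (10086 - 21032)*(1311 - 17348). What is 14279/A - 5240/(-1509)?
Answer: 919856397491/264891372018 ≈ 3.4726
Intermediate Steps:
A = 175541002 (A = -10946*(-16037) = 175541002)
14279/A - 5240/(-1509) = 14279/175541002 - 5240/(-1509) = 14279*(1/175541002) - 5240*(-1/1509) = 14279/175541002 + 5240/1509 = 919856397491/264891372018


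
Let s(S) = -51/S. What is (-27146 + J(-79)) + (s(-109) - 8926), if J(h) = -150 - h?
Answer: -3939536/109 ≈ -36143.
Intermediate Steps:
(-27146 + J(-79)) + (s(-109) - 8926) = (-27146 + (-150 - 1*(-79))) + (-51/(-109) - 8926) = (-27146 + (-150 + 79)) + (-51*(-1/109) - 8926) = (-27146 - 71) + (51/109 - 8926) = -27217 - 972883/109 = -3939536/109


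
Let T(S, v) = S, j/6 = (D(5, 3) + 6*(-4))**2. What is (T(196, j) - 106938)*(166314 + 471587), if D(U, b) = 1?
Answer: -68090828542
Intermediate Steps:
j = 3174 (j = 6*(1 + 6*(-4))**2 = 6*(1 - 24)**2 = 6*(-23)**2 = 6*529 = 3174)
(T(196, j) - 106938)*(166314 + 471587) = (196 - 106938)*(166314 + 471587) = -106742*637901 = -68090828542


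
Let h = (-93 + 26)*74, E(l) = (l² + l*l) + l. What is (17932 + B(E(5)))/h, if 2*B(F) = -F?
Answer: -35809/9916 ≈ -3.6112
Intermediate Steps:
E(l) = l + 2*l² (E(l) = (l² + l²) + l = 2*l² + l = l + 2*l²)
h = -4958 (h = -67*74 = -4958)
B(F) = -F/2 (B(F) = (-F)/2 = -F/2)
(17932 + B(E(5)))/h = (17932 - 5*(1 + 2*5)/2)/(-4958) = (17932 - 5*(1 + 10)/2)*(-1/4958) = (17932 - 5*11/2)*(-1/4958) = (17932 - ½*55)*(-1/4958) = (17932 - 55/2)*(-1/4958) = (35809/2)*(-1/4958) = -35809/9916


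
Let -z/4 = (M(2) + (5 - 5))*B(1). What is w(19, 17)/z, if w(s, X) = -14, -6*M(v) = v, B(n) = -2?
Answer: 21/4 ≈ 5.2500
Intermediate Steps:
M(v) = -v/6
z = -8/3 (z = -4*(-1/6*2 + (5 - 5))*(-2) = -4*(-1/3 + 0)*(-2) = -(-4)*(-2)/3 = -4*2/3 = -8/3 ≈ -2.6667)
w(19, 17)/z = -14/(-8/3) = -14*(-3/8) = 21/4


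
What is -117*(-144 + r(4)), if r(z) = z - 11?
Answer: 17667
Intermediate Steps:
r(z) = -11 + z
-117*(-144 + r(4)) = -117*(-144 + (-11 + 4)) = -117*(-144 - 7) = -117*(-151) = 17667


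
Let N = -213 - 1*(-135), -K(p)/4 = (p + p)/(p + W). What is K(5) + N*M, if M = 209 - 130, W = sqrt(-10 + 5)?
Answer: 2*(-3081*sqrt(5) + 15425*I)/(sqrt(5) - 5*I) ≈ -6168.7 + 2.9814*I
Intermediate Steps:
W = I*sqrt(5) (W = sqrt(-5) = I*sqrt(5) ≈ 2.2361*I)
K(p) = -8*p/(p + I*sqrt(5)) (K(p) = -4*(p + p)/(p + I*sqrt(5)) = -4*2*p/(p + I*sqrt(5)) = -8*p/(p + I*sqrt(5)))
M = 79
N = -78 (N = -213 + 135 = -78)
K(5) + N*M = -8*5/(5 + I*sqrt(5)) - 78*79 = -40/(5 + I*sqrt(5)) - 6162 = -6162 - 40/(5 + I*sqrt(5))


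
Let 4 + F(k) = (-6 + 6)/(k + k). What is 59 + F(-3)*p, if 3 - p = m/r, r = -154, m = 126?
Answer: 481/11 ≈ 43.727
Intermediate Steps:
F(k) = -4 (F(k) = -4 + (-6 + 6)/(k + k) = -4 + 0/((2*k)) = -4 + 0*(1/(2*k)) = -4 + 0 = -4)
p = 42/11 (p = 3 - 126/(-154) = 3 - 126*(-1)/154 = 3 - 1*(-9/11) = 3 + 9/11 = 42/11 ≈ 3.8182)
59 + F(-3)*p = 59 - 4*42/11 = 59 - 168/11 = 481/11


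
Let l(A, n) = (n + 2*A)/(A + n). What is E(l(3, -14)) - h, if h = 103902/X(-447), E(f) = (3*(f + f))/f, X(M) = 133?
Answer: -103104/133 ≈ -775.22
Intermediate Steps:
l(A, n) = (n + 2*A)/(A + n)
E(f) = 6 (E(f) = (3*(2*f))/f = (6*f)/f = 6)
h = 103902/133 ≈ 781.22
E(l(3, -14)) - h = 6 - 1*103902/133 = 6 - 103902/133 = -103104/133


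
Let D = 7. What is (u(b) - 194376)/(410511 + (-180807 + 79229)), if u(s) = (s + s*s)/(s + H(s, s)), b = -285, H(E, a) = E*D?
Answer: -388823/617866 ≈ -0.62930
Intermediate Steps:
H(E, a) = 7*E (H(E, a) = E*7 = 7*E)
u(s) = (s + s²)/(8*s) (u(s) = (s + s*s)/(s + 7*s) = (s + s²)/((8*s)) = (s + s²)*(1/(8*s)) = (s + s²)/(8*s))
(u(b) - 194376)/(410511 + (-180807 + 79229)) = ((⅛ + (⅛)*(-285)) - 194376)/(410511 + (-180807 + 79229)) = ((⅛ - 285/8) - 194376)/(410511 - 101578) = (-71/2 - 194376)/308933 = -388823/2*1/308933 = -388823/617866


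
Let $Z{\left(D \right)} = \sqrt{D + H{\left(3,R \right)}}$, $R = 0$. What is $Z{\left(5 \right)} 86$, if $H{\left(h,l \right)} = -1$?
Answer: $172$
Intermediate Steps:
$Z{\left(D \right)} = \sqrt{-1 + D}$ ($Z{\left(D \right)} = \sqrt{D - 1} = \sqrt{-1 + D}$)
$Z{\left(5 \right)} 86 = \sqrt{-1 + 5} \cdot 86 = \sqrt{4} \cdot 86 = 2 \cdot 86 = 172$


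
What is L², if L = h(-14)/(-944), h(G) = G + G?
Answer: 49/55696 ≈ 0.00087978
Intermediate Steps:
h(G) = 2*G
L = 7/236 (L = (2*(-14))/(-944) = -28*(-1/944) = 7/236 ≈ 0.029661)
L² = (7/236)² = 49/55696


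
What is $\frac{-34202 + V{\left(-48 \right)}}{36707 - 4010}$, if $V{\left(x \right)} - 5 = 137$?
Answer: $- \frac{34060}{32697} \approx -1.0417$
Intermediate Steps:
$V{\left(x \right)} = 142$ ($V{\left(x \right)} = 5 + 137 = 142$)
$\frac{-34202 + V{\left(-48 \right)}}{36707 - 4010} = \frac{-34202 + 142}{36707 - 4010} = - \frac{34060}{36707 - 4010} = - \frac{34060}{32697}$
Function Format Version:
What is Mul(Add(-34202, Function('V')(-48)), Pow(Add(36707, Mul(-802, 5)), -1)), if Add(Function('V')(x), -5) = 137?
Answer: Rational(-34060, 32697) ≈ -1.0417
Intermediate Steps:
Function('V')(x) = 142 (Function('V')(x) = Add(5, 137) = 142)
Mul(Add(-34202, Function('V')(-48)), Pow(Add(36707, Mul(-802, 5)), -1)) = Mul(Add(-34202, 142), Pow(Add(36707, Mul(-802, 5)), -1)) = Mul(-34060, Pow(Add(36707, -4010), -1)) = Mul(-34060, Pow(32697, -1)) = Mul(-34060, Rational(1, 32697)) = Rational(-34060, 32697)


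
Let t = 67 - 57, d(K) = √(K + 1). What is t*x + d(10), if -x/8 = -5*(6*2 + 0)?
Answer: 4800 + √11 ≈ 4803.3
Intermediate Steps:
d(K) = √(1 + K)
t = 10
x = 480 (x = -(-40)*(6*2 + 0) = -(-40)*(12 + 0) = -(-40)*12 = -8*(-60) = 480)
t*x + d(10) = 10*480 + √(1 + 10) = 4800 + √11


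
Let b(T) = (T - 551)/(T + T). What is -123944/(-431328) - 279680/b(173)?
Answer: 869569726139/3396708 ≈ 2.5600e+5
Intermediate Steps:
b(T) = (-551 + T)/(2*T) (b(T) = (-551 + T)/((2*T)) = (-551 + T)*(1/(2*T)) = (-551 + T)/(2*T))
-123944/(-431328) - 279680/b(173) = -123944/(-431328) - 279680*346/(-551 + 173) = -123944*(-1/431328) - 279680/((½)*(1/173)*(-378)) = 15493/53916 - 279680/(-189/173) = 15493/53916 - 279680*(-173/189) = 15493/53916 + 48384640/189 = 869569726139/3396708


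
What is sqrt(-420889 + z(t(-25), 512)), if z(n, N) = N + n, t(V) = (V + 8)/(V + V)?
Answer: I*sqrt(42037666)/10 ≈ 648.36*I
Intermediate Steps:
t(V) = (8 + V)/(2*V) (t(V) = (8 + V)/((2*V)) = (8 + V)*(1/(2*V)) = (8 + V)/(2*V))
sqrt(-420889 + z(t(-25), 512)) = sqrt(-420889 + (512 + (1/2)*(8 - 25)/(-25))) = sqrt(-420889 + (512 + (1/2)*(-1/25)*(-17))) = sqrt(-420889 + (512 + 17/50)) = sqrt(-420889 + 25617/50) = sqrt(-21018833/50) = I*sqrt(42037666)/10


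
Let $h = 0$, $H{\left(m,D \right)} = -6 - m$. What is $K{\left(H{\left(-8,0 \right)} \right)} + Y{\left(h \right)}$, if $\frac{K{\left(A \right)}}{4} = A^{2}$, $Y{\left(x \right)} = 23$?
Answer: $39$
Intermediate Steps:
$K{\left(A \right)} = 4 A^{2}$
$K{\left(H{\left(-8,0 \right)} \right)} + Y{\left(h \right)} = 4 \left(-6 - -8\right)^{2} + 23 = 4 \left(-6 + 8\right)^{2} + 23 = 4 \cdot 2^{2} + 23 = 4 \cdot 4 + 23 = 16 + 23 = 39$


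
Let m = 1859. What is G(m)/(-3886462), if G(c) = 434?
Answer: -217/1943231 ≈ -0.00011167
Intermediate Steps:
G(m)/(-3886462) = 434/(-3886462) = 434*(-1/3886462) = -217/1943231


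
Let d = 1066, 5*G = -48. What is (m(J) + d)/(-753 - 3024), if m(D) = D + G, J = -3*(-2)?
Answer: -5312/18885 ≈ -0.28128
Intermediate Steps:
G = -48/5 (G = (⅕)*(-48) = -48/5 ≈ -9.6000)
J = 6
m(D) = -48/5 + D (m(D) = D - 48/5 = -48/5 + D)
(m(J) + d)/(-753 - 3024) = ((-48/5 + 6) + 1066)/(-753 - 3024) = (-18/5 + 1066)/(-3777) = (5312/5)*(-1/3777) = -5312/18885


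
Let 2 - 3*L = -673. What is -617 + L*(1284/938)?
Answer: -144923/469 ≈ -309.00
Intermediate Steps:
L = 225 (L = ⅔ - ⅓*(-673) = ⅔ + 673/3 = 225)
-617 + L*(1284/938) = -617 + 225*(1284/938) = -617 + 225*(1284*(1/938)) = -617 + 225*(642/469) = -617 + 144450/469 = -144923/469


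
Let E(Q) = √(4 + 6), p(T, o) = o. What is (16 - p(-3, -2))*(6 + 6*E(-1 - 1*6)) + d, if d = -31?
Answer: 77 + 108*√10 ≈ 418.53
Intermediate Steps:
E(Q) = √10
(16 - p(-3, -2))*(6 + 6*E(-1 - 1*6)) + d = (16 - 1*(-2))*(6 + 6*√10) - 31 = (16 + 2)*(6 + 6*√10) - 31 = 18*(6 + 6*√10) - 31 = (108 + 108*√10) - 31 = 77 + 108*√10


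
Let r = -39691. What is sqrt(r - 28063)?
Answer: I*sqrt(67754) ≈ 260.3*I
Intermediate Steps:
sqrt(r - 28063) = sqrt(-39691 - 28063) = sqrt(-67754) = I*sqrt(67754)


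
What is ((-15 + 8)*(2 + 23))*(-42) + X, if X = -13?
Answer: 7337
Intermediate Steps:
((-15 + 8)*(2 + 23))*(-42) + X = ((-15 + 8)*(2 + 23))*(-42) - 13 = -7*25*(-42) - 13 = -175*(-42) - 13 = 7350 - 13 = 7337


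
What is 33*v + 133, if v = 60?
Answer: 2113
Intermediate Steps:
33*v + 133 = 33*60 + 133 = 1980 + 133 = 2113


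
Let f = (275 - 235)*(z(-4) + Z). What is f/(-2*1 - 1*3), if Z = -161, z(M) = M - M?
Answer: 1288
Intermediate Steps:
z(M) = 0
f = -6440 (f = (275 - 235)*(0 - 161) = 40*(-161) = -6440)
f/(-2*1 - 1*3) = -6440/(-2*1 - 1*3) = -6440/(-2 - 3) = -6440/(-5) = -6440*(-1/5) = 1288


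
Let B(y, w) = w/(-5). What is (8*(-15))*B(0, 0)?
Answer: 0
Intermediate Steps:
B(y, w) = -w/5 (B(y, w) = w*(-⅕) = -w/5)
(8*(-15))*B(0, 0) = (8*(-15))*(-⅕*0) = -120*0 = 0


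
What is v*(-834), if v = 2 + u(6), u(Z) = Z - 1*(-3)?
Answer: -9174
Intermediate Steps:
u(Z) = 3 + Z (u(Z) = Z + 3 = 3 + Z)
v = 11 (v = 2 + (3 + 6) = 2 + 9 = 11)
v*(-834) = 11*(-834) = -9174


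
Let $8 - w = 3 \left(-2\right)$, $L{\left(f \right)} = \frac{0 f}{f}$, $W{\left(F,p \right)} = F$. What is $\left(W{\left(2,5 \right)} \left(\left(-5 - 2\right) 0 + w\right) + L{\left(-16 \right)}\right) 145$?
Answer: $4060$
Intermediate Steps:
$L{\left(f \right)} = 0$ ($L{\left(f \right)} = \frac{0}{f} = 0$)
$w = 14$ ($w = 8 - 3 \left(-2\right) = 8 - -6 = 8 + 6 = 14$)
$\left(W{\left(2,5 \right)} \left(\left(-5 - 2\right) 0 + w\right) + L{\left(-16 \right)}\right) 145 = \left(2 \left(\left(-5 - 2\right) 0 + 14\right) + 0\right) 145 = \left(2 \left(\left(-7\right) 0 + 14\right) + 0\right) 145 = \left(2 \left(0 + 14\right) + 0\right) 145 = \left(2 \cdot 14 + 0\right) 145 = \left(28 + 0\right) 145 = 28 \cdot 145 = 4060$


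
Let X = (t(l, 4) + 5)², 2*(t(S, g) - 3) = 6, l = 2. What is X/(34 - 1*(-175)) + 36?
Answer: 695/19 ≈ 36.579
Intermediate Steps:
t(S, g) = 6 (t(S, g) = 3 + (½)*6 = 3 + 3 = 6)
X = 121 (X = (6 + 5)² = 11² = 121)
X/(34 - 1*(-175)) + 36 = 121/(34 - 1*(-175)) + 36 = 121/(34 + 175) + 36 = 121/209 + 36 = 121*(1/209) + 36 = 11/19 + 36 = 695/19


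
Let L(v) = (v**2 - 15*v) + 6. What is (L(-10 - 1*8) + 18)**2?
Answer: 381924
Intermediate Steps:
L(v) = 6 + v**2 - 15*v
(L(-10 - 1*8) + 18)**2 = ((6 + (-10 - 1*8)**2 - 15*(-10 - 1*8)) + 18)**2 = ((6 + (-10 - 8)**2 - 15*(-10 - 8)) + 18)**2 = ((6 + (-18)**2 - 15*(-18)) + 18)**2 = ((6 + 324 + 270) + 18)**2 = (600 + 18)**2 = 618**2 = 381924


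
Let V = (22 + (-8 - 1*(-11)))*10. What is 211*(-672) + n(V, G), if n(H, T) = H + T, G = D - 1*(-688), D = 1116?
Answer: -139738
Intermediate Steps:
V = 250 (V = (22 + (-8 + 11))*10 = (22 + 3)*10 = 25*10 = 250)
G = 1804 (G = 1116 - 1*(-688) = 1116 + 688 = 1804)
211*(-672) + n(V, G) = 211*(-672) + (250 + 1804) = -141792 + 2054 = -139738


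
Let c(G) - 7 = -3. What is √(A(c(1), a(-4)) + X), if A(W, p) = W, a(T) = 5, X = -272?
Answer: 2*I*√67 ≈ 16.371*I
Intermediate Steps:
c(G) = 4 (c(G) = 7 - 3 = 4)
√(A(c(1), a(-4)) + X) = √(4 - 272) = √(-268) = 2*I*√67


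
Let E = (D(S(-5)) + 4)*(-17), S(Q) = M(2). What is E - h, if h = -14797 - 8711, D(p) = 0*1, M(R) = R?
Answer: 23440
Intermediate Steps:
S(Q) = 2
D(p) = 0
h = -23508
E = -68 (E = (0 + 4)*(-17) = 4*(-17) = -68)
E - h = -68 - 1*(-23508) = -68 + 23508 = 23440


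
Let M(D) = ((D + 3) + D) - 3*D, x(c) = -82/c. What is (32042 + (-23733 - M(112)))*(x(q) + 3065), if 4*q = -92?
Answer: 25831182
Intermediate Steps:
q = -23 (q = (¼)*(-92) = -23)
M(D) = 3 - D (M(D) = ((3 + D) + D) - 3*D = (3 + 2*D) - 3*D = 3 - D)
(32042 + (-23733 - M(112)))*(x(q) + 3065) = (32042 + (-23733 - (3 - 1*112)))*(-82/(-23) + 3065) = (32042 + (-23733 - (3 - 112)))*(-82*(-1/23) + 3065) = (32042 + (-23733 - 1*(-109)))*(82/23 + 3065) = (32042 + (-23733 + 109))*(70577/23) = (32042 - 23624)*(70577/23) = 8418*(70577/23) = 25831182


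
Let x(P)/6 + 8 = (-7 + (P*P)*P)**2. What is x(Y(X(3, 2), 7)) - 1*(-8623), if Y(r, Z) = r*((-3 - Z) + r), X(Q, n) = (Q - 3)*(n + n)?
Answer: 8869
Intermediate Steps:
X(Q, n) = 2*n*(-3 + Q) (X(Q, n) = (-3 + Q)*(2*n) = 2*n*(-3 + Q))
Y(r, Z) = r*(-3 + r - Z)
x(P) = -48 + 6*(-7 + P**3)**2 (x(P) = -48 + 6*(-7 + (P*P)*P)**2 = -48 + 6*(-7 + P**2*P)**2 = -48 + 6*(-7 + P**3)**2)
x(Y(X(3, 2), 7)) - 1*(-8623) = (-48 + 6*(-7 + ((2*2*(-3 + 3))*(-3 + 2*2*(-3 + 3) - 1*7))**3)**2) - 1*(-8623) = (-48 + 6*(-7 + ((2*2*0)*(-3 + 2*2*0 - 7))**3)**2) + 8623 = (-48 + 6*(-7 + (0*(-3 + 0 - 7))**3)**2) + 8623 = (-48 + 6*(-7 + (0*(-10))**3)**2) + 8623 = (-48 + 6*(-7 + 0**3)**2) + 8623 = (-48 + 6*(-7 + 0)**2) + 8623 = (-48 + 6*(-7)**2) + 8623 = (-48 + 6*49) + 8623 = (-48 + 294) + 8623 = 246 + 8623 = 8869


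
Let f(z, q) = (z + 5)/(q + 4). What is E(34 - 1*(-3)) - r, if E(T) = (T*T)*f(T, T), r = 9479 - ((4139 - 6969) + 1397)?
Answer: -389894/41 ≈ -9509.6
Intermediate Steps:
f(z, q) = (5 + z)/(4 + q)
r = 10912 (r = 9479 - (-2830 + 1397) = 9479 - 1*(-1433) = 9479 + 1433 = 10912)
E(T) = T**2*(5 + T)/(4 + T) (E(T) = (T*T)*((5 + T)/(4 + T)) = T**2*((5 + T)/(4 + T)) = T**2*(5 + T)/(4 + T))
E(34 - 1*(-3)) - r = (34 - 1*(-3))**2*(5 + (34 - 1*(-3)))/(4 + (34 - 1*(-3))) - 1*10912 = (34 + 3)**2*(5 + (34 + 3))/(4 + (34 + 3)) - 10912 = 37**2*(5 + 37)/(4 + 37) - 10912 = 1369*42/41 - 10912 = 1369*(1/41)*42 - 10912 = 57498/41 - 10912 = -389894/41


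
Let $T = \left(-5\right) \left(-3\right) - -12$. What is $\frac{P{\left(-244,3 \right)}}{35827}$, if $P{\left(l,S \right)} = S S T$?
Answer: $\frac{243}{35827} \approx 0.0067826$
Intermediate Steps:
$T = 27$ ($T = 15 + 12 = 27$)
$P{\left(l,S \right)} = 27 S^{2}$ ($P{\left(l,S \right)} = S S 27 = S^{2} \cdot 27 = 27 S^{2}$)
$\frac{P{\left(-244,3 \right)}}{35827} = \frac{27 \cdot 3^{2}}{35827} = 27 \cdot 9 \cdot \frac{1}{35827} = 243 \cdot \frac{1}{35827} = \frac{243}{35827}$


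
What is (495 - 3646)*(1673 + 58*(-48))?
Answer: 3500761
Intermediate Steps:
(495 - 3646)*(1673 + 58*(-48)) = -3151*(1673 - 2784) = -3151*(-1111) = 3500761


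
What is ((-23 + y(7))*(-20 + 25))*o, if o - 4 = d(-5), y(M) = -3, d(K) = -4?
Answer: 0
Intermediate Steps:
o = 0 (o = 4 - 4 = 0)
((-23 + y(7))*(-20 + 25))*o = ((-23 - 3)*(-20 + 25))*0 = -26*5*0 = -130*0 = 0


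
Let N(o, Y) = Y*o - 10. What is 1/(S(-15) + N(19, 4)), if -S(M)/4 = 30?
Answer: -1/54 ≈ -0.018519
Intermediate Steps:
N(o, Y) = -10 + Y*o
S(M) = -120 (S(M) = -4*30 = -120)
1/(S(-15) + N(19, 4)) = 1/(-120 + (-10 + 4*19)) = 1/(-120 + (-10 + 76)) = 1/(-120 + 66) = 1/(-54) = -1/54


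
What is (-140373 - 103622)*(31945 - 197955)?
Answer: 40505609950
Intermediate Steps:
(-140373 - 103622)*(31945 - 197955) = -243995*(-166010) = 40505609950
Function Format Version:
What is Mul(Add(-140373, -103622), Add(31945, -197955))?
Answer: 40505609950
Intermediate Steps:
Mul(Add(-140373, -103622), Add(31945, -197955)) = Mul(-243995, -166010) = 40505609950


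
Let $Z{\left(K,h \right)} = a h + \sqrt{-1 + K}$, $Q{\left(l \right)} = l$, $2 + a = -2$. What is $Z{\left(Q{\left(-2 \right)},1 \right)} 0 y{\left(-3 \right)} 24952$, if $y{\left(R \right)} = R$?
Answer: $0$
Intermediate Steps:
$a = -4$ ($a = -2 - 2 = -4$)
$Z{\left(K,h \right)} = \sqrt{-1 + K} - 4 h$ ($Z{\left(K,h \right)} = - 4 h + \sqrt{-1 + K} = \sqrt{-1 + K} - 4 h$)
$Z{\left(Q{\left(-2 \right)},1 \right)} 0 y{\left(-3 \right)} 24952 = \left(\sqrt{-1 - 2} - 4\right) 0 \left(-3\right) 24952 = \left(\sqrt{-3} - 4\right) 0 \left(-3\right) 24952 = \left(i \sqrt{3} - 4\right) 0 \left(-3\right) 24952 = \left(-4 + i \sqrt{3}\right) 0 \left(-3\right) 24952 = 0 \left(-3\right) 24952 = 0 \cdot 24952 = 0$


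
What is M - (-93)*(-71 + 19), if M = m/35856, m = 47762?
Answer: -86675927/17928 ≈ -4834.7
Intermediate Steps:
M = 23881/17928 (M = 47762/35856 = 47762*(1/35856) = 23881/17928 ≈ 1.3321)
M - (-93)*(-71 + 19) = 23881/17928 - (-93)*(-71 + 19) = 23881/17928 - (-93)*(-52) = 23881/17928 - 1*4836 = 23881/17928 - 4836 = -86675927/17928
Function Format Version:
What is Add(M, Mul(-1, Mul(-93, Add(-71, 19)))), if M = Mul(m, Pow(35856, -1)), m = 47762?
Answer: Rational(-86675927, 17928) ≈ -4834.7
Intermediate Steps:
M = Rational(23881, 17928) (M = Mul(47762, Pow(35856, -1)) = Mul(47762, Rational(1, 35856)) = Rational(23881, 17928) ≈ 1.3321)
Add(M, Mul(-1, Mul(-93, Add(-71, 19)))) = Add(Rational(23881, 17928), Mul(-1, Mul(-93, Add(-71, 19)))) = Add(Rational(23881, 17928), Mul(-1, Mul(-93, -52))) = Add(Rational(23881, 17928), Mul(-1, 4836)) = Add(Rational(23881, 17928), -4836) = Rational(-86675927, 17928)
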